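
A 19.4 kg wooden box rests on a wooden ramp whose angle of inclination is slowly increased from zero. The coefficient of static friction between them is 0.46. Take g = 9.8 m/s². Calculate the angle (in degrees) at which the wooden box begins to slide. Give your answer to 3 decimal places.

At the threshold of sliding, static friction is at its maximum μ_s N and exactly balances the weight component along the incline: mg sin θ = μ_s mg cos θ.
Hence tan θ = μ_s = 0.46, so θ = arctan(0.46) = 24.7024°.

24.702°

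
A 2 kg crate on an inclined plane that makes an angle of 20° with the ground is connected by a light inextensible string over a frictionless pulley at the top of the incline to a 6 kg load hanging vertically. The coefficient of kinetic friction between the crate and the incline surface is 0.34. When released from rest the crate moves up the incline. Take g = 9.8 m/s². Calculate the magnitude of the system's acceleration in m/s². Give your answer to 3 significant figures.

For the crate on the incline: the weight component along the slope is m₁g sin 20° = 2 × 9.8 × 0.3420 = 6.703 N and the normal force is N = m₁g cos 20° = 18.418 N.
Kinetic friction opposes the crate's motion up the incline: f = μN = 0.34 × 18.418 = 6.262 N acting down the slope.
Newton's second law for the crate (up-slope positive): T − 6.703 − 6.262 = 2 a. For the hanging load (downward positive): 6 × 9.8 − T = 6 a.
Adding the two equations eliminates T: 45.835 = 8 a, so a = 5.7294 m/s².

5.73 m/s²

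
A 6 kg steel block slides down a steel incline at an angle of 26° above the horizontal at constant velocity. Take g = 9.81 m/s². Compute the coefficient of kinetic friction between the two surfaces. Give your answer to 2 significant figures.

0.49

At constant velocity the net force along the incline is zero: mg sin 26° = μ mg cos 26°.
So μ = tan 26° = 0.4384 / 0.8988 = 0.4878.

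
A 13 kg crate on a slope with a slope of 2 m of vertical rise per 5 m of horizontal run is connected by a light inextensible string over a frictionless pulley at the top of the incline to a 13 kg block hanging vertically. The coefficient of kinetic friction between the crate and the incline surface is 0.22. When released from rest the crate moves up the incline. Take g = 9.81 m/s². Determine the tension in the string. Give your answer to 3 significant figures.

For the crate on the incline: the weight component along the slope is m₁g sin 21.80° = 13 × 9.81 × 0.3714 = 47.365 N and the normal force is N = m₁g cos 21.80° = 118.409 N.
Kinetic friction opposes the crate's motion up the incline: f = μN = 0.22 × 118.409 = 26.050 N acting down the slope.
Newton's second law for the crate (up-slope positive): T − 47.365 − 26.050 = 13 a. For the hanging block (downward positive): 13 × 9.81 − T = 13 a.
Adding the two equations eliminates T: 54.115 = 26 a, so a = 2.0813 m/s².
Then from the hanging block's equation, T = 13 × (9.81 − 2.0813) = 100.473 N.

100 N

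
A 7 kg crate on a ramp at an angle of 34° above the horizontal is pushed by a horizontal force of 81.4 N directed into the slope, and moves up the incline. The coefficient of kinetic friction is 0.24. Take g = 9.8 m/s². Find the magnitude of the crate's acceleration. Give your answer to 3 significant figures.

0.650 m/s²

The horizontal push has components F cos 34° = 81.4 × 0.8290 = 67.481 N up the incline and F sin 34° = 81.4 × 0.5592 = 45.519 N pressing into the surface.
The normal force is therefore N = mg cos 34° + F sin 34° = 56.869 + 45.519 = 102.388 N, and kinetic friction down the slope is μN = 0.24 × 102.388 = 24.573 N.
Along the incline: F cos 34° − mg sin 34° − μN = ma, so 67.481 − 38.361 − 24.573 = 7 a, giving a = 0.6496 m/s².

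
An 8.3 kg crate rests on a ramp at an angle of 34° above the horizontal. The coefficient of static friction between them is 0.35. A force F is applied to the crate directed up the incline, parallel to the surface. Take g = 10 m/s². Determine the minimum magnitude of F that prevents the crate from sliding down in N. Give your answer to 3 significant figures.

The normal force is N = mg cos 34° = 68.810 N. With F at its minimum the crate is on the verge of sliding down, so static friction is at its maximum μ_s N = 0.35 × 68.810 = 24.084 N and acts up the slope.
Equilibrium along the incline: F + μ_s N = mg sin 34°, so F = 46.413 − 24.084 = 22.329 N.

22.3 N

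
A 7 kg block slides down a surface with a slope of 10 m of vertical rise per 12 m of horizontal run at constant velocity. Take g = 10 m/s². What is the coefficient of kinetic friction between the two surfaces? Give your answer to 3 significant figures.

At constant velocity the net force along the incline is zero: mg sin 39.81° = μ mg cos 39.81°.
So μ = tan 39.81° = 0.6402 / 0.7682 = 0.8334.

0.833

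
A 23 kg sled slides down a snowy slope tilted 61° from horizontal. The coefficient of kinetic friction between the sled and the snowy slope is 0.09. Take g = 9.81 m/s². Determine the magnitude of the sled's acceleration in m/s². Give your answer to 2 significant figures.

Resolving the weight along the incline: the component pulling the sled down the slope is mg sin 61° = 23 × 9.81 × 0.8746 = 197.336 N, and the normal force is N = mg cos 61° = 23 × 9.81 × 0.4848 = 109.385 N.
Kinetic friction acts up the slope with magnitude f = μN = 0.09 × 109.385 = 9.845 N.
Net force along the incline is 197.336 − 9.845 = 187.491 N, so a = 187.491 / 23 = 8.1518 m/s².

8.2 m/s²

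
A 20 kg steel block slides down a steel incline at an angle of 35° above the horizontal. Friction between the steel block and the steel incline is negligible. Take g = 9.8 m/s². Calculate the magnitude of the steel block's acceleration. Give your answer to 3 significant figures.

5.62 m/s²

Resolving the weight along the incline: the component pulling the steel block down the slope is mg sin 35° = 20 × 9.8 × 0.5736 = 112.426 N, and the normal force is N = mg cos 35° = 20 × 9.8 × 0.8192 = 160.563 N.
With no friction the net force along the incline is 112.426 N, so a = g sin 35° = 112.426 / 20 = 5.6213 m/s².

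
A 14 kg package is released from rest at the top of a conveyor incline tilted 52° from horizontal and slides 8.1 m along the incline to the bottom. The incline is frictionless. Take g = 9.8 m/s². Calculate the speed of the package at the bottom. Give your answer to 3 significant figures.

11.2 m/s

The weight component along the incline is mg sin 52° = 108.115 N and the normal force is N = mg cos 52° = 84.469 N.
With no friction, a = g sin 52° = 7.7225 m/s².
Starting from rest over a distance of 8.1 m, v² = 2aL = 2 × 7.7225 × 8.1 = 125.1045, so v = 11.1850 m/s.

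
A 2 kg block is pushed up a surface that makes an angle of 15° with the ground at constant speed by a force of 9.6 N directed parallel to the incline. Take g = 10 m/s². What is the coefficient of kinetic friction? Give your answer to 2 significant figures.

0.23

At constant speed ΣF = 0 along the incline. The applied 9.6 N acts up the slope; the weight component mg sin 15° = 5.176 N and kinetic friction μN both act down the slope.
So 9.6 = 5.176 + μ × 19.319, giving μ = (9.6 − 5.176) / 19.319 = 0.2290.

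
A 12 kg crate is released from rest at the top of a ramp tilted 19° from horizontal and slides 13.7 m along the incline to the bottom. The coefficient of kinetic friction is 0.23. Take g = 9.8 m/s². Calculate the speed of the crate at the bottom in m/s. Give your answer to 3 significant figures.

5.39 m/s

The weight component along the incline is mg sin 19° = 38.287 N and the normal force is N = mg cos 19° = 111.193 N.
Friction up the slope is f = μN = 0.23 × 111.193 = 25.574 N, so the net downslope force is 38.287 − 25.574 = 12.713 N and a = 12.713 / 12 = 1.0594 m/s².
Starting from rest over a distance of 13.7 m, v² = 2aL = 2 × 1.0594 × 13.7 = 29.0276, so v = 5.3877 m/s.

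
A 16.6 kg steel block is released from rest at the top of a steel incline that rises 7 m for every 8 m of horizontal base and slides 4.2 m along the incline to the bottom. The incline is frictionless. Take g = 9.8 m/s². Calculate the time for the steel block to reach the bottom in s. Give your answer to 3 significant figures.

The weight component along the incline is mg sin 41.19° = 107.126 N and the normal force is N = mg cos 41.19° = 122.429 N.
With no friction, a = g sin 41.19° = 6.4533 m/s².
Starting from rest, L = ½at², so t = √(2L/a) = √(2 × 4.2 / 6.4533) = 1.1409 s.

1.14 s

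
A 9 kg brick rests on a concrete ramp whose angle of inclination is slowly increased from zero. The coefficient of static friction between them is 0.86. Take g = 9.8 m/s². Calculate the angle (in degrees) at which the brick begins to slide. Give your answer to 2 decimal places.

At the threshold of sliding, static friction is at its maximum μ_s N and exactly balances the weight component along the incline: mg sin θ = μ_s mg cos θ.
Hence tan θ = μ_s = 0.86, so θ = arctan(0.86) = 40.6955°.

40.70°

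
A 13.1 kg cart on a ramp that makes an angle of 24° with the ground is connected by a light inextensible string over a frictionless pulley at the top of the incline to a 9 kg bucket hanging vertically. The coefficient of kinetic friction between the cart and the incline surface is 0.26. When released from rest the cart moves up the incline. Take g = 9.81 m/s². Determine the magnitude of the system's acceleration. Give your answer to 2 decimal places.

For the cart on the incline: the weight component along the slope is m₁g sin 24° = 13.1 × 9.81 × 0.4067 = 52.265 N and the normal force is N = m₁g cos 24° = 117.401 N.
Kinetic friction opposes the cart's motion up the incline: f = μN = 0.26 × 117.401 = 30.524 N acting down the slope.
Newton's second law for the cart (up-slope positive): T − 52.265 − 30.524 = 13.1 a. For the hanging bucket (downward positive): 9 × 9.81 − T = 9 a.
Adding the two equations eliminates T: 5.501 = 22.1 a, so a = 0.2489 m/s².

0.25 m/s²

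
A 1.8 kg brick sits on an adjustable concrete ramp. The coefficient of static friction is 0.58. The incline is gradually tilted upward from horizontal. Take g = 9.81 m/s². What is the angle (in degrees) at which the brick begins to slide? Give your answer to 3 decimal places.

30.114°

At the threshold of sliding, static friction is at its maximum μ_s N and exactly balances the weight component along the incline: mg sin θ = μ_s mg cos θ.
Hence tan θ = μ_s = 0.58, so θ = arctan(0.58) = 30.1137°.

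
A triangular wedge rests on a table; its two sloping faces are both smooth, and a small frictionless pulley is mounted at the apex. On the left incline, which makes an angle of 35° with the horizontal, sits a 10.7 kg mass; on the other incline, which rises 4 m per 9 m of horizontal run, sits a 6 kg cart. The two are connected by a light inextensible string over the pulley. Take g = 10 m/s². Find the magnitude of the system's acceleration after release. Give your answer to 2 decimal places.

Resolve each weight along its own incline: the 10.7 kg mass has component 10.7 × 10 × sin 35° = 61.373 N down its slope, and the 6 kg mass has 6 × 10 × sin 23.96° = 24.368 N down its slope.
The 10.7 kg side's 61.373 N exceeds the other side's 24.368 N, so that mass slides down and the 6 kg mass slides up. Taking that direction as positive, Newton's second law for the whole system gives 61.373 − 24.368 = (10.7 + 6) a, so a = 37.005 / 16.7 = 2.2159 m/s².

2.22 m/s²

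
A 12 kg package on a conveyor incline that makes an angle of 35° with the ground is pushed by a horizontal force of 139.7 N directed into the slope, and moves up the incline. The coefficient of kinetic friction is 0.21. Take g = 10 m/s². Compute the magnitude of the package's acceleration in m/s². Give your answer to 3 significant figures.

0.678 m/s²

The horizontal push has components F cos 35° = 139.7 × 0.8192 = 114.442 N up the incline and F sin 35° = 139.7 × 0.5736 = 80.132 N pressing into the surface.
The normal force is therefore N = mg cos 35° + F sin 35° = 98.304 + 80.132 = 178.436 N, and kinetic friction down the slope is μN = 0.21 × 178.436 = 37.472 N.
Along the incline: F cos 35° − mg sin 35° − μN = ma, so 114.442 − 68.832 − 37.472 = 12 a, giving a = 0.6782 m/s².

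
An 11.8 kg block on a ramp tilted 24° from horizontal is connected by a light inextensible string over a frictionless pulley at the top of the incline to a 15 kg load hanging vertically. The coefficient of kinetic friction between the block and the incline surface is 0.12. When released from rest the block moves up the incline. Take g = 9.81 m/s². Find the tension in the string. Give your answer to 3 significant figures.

98.2 N

For the block on the incline: the weight component along the slope is m₁g sin 24° = 11.8 × 9.81 × 0.4067 = 47.079 N and the normal force is N = m₁g cos 24° = 105.750 N.
Kinetic friction opposes the block's motion up the incline: f = μN = 0.12 × 105.750 = 12.690 N acting down the slope.
Newton's second law for the block (up-slope positive): T − 47.079 − 12.690 = 11.8 a. For the hanging load (downward positive): 15 × 9.81 − T = 15 a.
Adding the two equations eliminates T: 87.381 = 26.8 a, so a = 3.2605 m/s².
Then from the hanging load's equation, T = 15 × (9.81 − 3.2605) = 98.243 N.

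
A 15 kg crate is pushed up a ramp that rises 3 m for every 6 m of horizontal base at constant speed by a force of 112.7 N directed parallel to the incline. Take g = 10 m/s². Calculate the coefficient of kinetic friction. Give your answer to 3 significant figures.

0.340

At constant speed ΣF = 0 along the incline. The applied 112.7 N acts up the slope; the weight component mg sin 26.57° = 67.082 N and kinetic friction μN both act down the slope.
So 112.7 = 67.082 + μ × 134.164, giving μ = (112.7 − 67.082) / 134.164 = 0.3400.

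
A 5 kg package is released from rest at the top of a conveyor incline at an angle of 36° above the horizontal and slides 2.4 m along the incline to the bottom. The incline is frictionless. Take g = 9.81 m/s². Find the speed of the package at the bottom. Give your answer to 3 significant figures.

5.26 m/s

The weight component along the incline is mg sin 36° = 28.831 N and the normal force is N = mg cos 36° = 39.682 N.
With no friction, a = g sin 36° = 5.7662 m/s².
Starting from rest over a distance of 2.4 m, v² = 2aL = 2 × 5.7662 × 2.4 = 27.6778, so v = 5.2610 m/s.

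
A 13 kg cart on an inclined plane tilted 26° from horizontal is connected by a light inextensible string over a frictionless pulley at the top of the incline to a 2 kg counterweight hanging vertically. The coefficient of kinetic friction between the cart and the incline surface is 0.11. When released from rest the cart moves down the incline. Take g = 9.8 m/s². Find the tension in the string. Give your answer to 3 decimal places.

For the cart on the incline: the weight component along the slope is m₁g sin 26° = 13 × 9.8 × 0.4384 = 55.852 N and the normal force is N = m₁g cos 26° = 114.506 N.
Kinetic friction opposes the cart's motion down the incline: f = μN = 0.11 × 114.506 = 12.596 N acting up the slope.
Newton's second law for the cart (down-slope positive): 55.852 − 12.596 − T = 13 a. For the hanging counterweight (upward positive): T − 2 × 9.8 = 2 a.
Adding the two equations eliminates T: 23.656 = 15 a, so a = 1.5771 m/s².
Then from the hanging counterweight's equation, T = 2 × (9.8 + 1.5771) = 22.754 N.

22.754 N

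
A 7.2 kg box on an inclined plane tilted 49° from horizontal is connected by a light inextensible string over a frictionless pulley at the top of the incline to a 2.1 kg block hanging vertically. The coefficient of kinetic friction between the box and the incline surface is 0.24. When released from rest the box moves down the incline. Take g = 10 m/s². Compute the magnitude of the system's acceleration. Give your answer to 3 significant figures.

2.37 m/s²

For the box on the incline: the weight component along the slope is m₁g sin 49° = 7.2 × 10 × 0.7547 = 54.338 N and the normal force is N = m₁g cos 49° = 47.236 N.
Kinetic friction opposes the box's motion down the incline: f = μN = 0.24 × 47.236 = 11.337 N acting up the slope.
Newton's second law for the box (down-slope positive): 54.338 − 11.337 − T = 7.2 a. For the hanging block (upward positive): T − 2.1 × 10 = 2.1 a.
Adding the two equations eliminates T: 22.001 = 9.3 a, so a = 2.3657 m/s².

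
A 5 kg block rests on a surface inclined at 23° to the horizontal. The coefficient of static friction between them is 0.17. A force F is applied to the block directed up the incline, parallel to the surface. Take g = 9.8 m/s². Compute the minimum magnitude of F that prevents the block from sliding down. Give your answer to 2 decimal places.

The normal force is N = mg cos 23° = 45.105 N. With F at its minimum the block is on the verge of sliding down, so static friction is at its maximum μ_s N = 0.17 × 45.105 = 7.668 N and acts up the slope.
Equilibrium along the incline: F + μ_s N = mg sin 23°, so F = 19.146 − 7.668 = 11.478 N.

11.48 N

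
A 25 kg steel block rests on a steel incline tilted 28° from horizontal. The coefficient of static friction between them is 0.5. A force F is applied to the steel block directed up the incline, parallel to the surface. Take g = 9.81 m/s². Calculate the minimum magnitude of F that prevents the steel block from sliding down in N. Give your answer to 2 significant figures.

6.9 N

The normal force is N = mg cos 28° = 216.543 N. With F at its minimum the steel block is on the verge of sliding down, so static friction is at its maximum μ_s N = 0.5 × 216.543 = 108.272 N and acts up the slope.
Equilibrium along the incline: F + μ_s N = mg sin 28°, so F = 115.138 − 108.272 = 6.866 N.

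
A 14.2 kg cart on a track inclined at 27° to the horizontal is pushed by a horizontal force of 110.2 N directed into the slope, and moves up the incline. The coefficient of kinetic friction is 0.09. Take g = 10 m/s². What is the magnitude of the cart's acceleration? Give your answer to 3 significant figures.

1.26 m/s²

The horizontal push has components F cos 27° = 110.2 × 0.8910 = 98.188 N up the incline and F sin 27° = 110.2 × 0.4540 = 50.031 N pressing into the surface.
The normal force is therefore N = mg cos 27° + F sin 27° = 126.522 + 50.031 = 176.553 N, and kinetic friction down the slope is μN = 0.09 × 176.553 = 15.890 N.
Along the incline: F cos 27° − mg sin 27° − μN = ma, so 98.188 − 64.468 − 15.890 = 14.2 a, giving a = 1.2556 m/s².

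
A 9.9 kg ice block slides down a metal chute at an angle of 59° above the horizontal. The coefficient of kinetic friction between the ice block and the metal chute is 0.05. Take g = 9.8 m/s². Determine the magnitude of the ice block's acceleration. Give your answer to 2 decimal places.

8.15 m/s²

Resolving the weight along the incline: the component pulling the ice block down the slope is mg sin 59° = 9.9 × 9.8 × 0.8572 = 83.166 N, and the normal force is N = mg cos 59° = 9.9 × 9.8 × 0.5150 = 49.965 N.
Kinetic friction acts up the slope with magnitude f = μN = 0.05 × 49.965 = 2.498 N.
Net force along the incline is 83.166 − 2.498 = 80.668 N, so a = 80.668 / 9.9 = 8.1483 m/s².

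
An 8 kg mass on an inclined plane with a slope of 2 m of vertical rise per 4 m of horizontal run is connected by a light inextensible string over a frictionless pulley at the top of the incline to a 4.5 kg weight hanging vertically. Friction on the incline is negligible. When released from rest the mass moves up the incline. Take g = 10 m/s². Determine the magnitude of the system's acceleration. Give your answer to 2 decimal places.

0.74 m/s²

For the mass on the incline: the weight component along the slope is m₁g sin 26.57° = 8 × 10 × 0.4472 = 35.776 N and the normal force is N = m₁g cos 26.57° = 71.554 N.
Newton's second law for the mass (up-slope positive): T − 35.776 = 8 a. For the hanging weight (downward positive): 4.5 × 10 − T = 4.5 a.
Adding the two equations eliminates T: 9.224 = 12.5 a, so a = 0.7379 m/s².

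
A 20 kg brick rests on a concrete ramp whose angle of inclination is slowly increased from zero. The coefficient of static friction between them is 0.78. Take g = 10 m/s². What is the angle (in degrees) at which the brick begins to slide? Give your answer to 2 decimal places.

At the threshold of sliding, static friction is at its maximum μ_s N and exactly balances the weight component along the incline: mg sin θ = μ_s mg cos θ.
Hence tan θ = μ_s = 0.78, so θ = arctan(0.78) = 37.9542°.

37.95°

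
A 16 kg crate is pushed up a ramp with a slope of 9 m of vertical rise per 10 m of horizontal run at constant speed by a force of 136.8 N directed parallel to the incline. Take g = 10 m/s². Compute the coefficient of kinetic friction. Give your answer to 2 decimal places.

At constant speed ΣF = 0 along the incline. The applied 136.8 N acts up the slope; the weight component mg sin 41.99° = 107.034 N and kinetic friction μN both act down the slope.
So 136.8 = 107.034 + μ × 118.927, giving μ = (136.8 − 107.034) / 118.927 = 0.2503.

0.25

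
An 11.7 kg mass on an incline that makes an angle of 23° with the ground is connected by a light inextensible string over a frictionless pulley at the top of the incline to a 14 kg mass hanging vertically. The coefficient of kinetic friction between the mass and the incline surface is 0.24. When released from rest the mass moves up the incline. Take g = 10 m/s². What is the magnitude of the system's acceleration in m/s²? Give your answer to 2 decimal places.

For the mass on the incline: the weight component along the slope is m₁g sin 23° = 11.7 × 10 × 0.3907 = 45.712 N and the normal force is N = m₁g cos 23° = 107.699 N.
Kinetic friction opposes the mass's motion up the incline: f = μN = 0.24 × 107.699 = 25.848 N acting down the slope.
Newton's second law for the mass (up-slope positive): T − 45.712 − 25.848 = 11.7 a. For the hanging mass (downward positive): 14 × 10 − T = 14 a.
Adding the two equations eliminates T: 68.440 = 25.7 a, so a = 2.6630 m/s².

2.66 m/s²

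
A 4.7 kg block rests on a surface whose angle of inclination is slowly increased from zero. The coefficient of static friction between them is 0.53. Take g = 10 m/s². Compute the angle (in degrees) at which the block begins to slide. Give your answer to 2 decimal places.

At the threshold of sliding, static friction is at its maximum μ_s N and exactly balances the weight component along the incline: mg sin θ = μ_s mg cos θ.
Hence tan θ = μ_s = 0.53, so θ = arctan(0.53) = 27.9236°.

27.92°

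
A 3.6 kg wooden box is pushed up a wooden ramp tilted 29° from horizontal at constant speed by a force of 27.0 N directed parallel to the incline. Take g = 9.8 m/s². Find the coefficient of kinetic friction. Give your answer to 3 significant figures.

At constant speed ΣF = 0 along the incline. The applied 27.0 N acts up the slope; the weight component mg sin 29° = 17.104 N and kinetic friction μN both act down the slope.
So 27.0 = 17.104 + μ × 30.857, giving μ = (27.0 − 17.104) / 30.857 = 0.3207.

0.321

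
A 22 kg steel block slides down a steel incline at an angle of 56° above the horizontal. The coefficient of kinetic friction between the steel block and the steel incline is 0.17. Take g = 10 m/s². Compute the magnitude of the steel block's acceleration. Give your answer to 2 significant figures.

Resolving the weight along the incline: the component pulling the steel block down the slope is mg sin 56° = 22 × 10 × 0.8290 = 182.380 N, and the normal force is N = mg cos 56° = 22 × 10 × 0.5592 = 123.024 N.
Kinetic friction acts up the slope with magnitude f = μN = 0.17 × 123.024 = 20.914 N.
Net force along the incline is 182.380 − 20.914 = 161.466 N, so a = 161.466 / 22 = 7.3394 m/s².

7.3 m/s²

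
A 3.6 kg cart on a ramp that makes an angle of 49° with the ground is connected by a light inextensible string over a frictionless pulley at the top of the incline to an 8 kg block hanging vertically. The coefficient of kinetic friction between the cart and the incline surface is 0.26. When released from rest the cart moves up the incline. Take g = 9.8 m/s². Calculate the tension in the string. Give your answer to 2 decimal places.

For the cart on the incline: the weight component along the slope is m₁g sin 49° = 3.6 × 9.8 × 0.7547 = 26.626 N and the normal force is N = m₁g cos 49° = 23.146 N.
Kinetic friction opposes the cart's motion up the incline: f = μN = 0.26 × 23.146 = 6.018 N acting down the slope.
Newton's second law for the cart (up-slope positive): T − 26.626 − 6.018 = 3.6 a. For the hanging block (downward positive): 8 × 9.8 − T = 8 a.
Adding the two equations eliminates T: 45.756 = 11.6 a, so a = 3.9445 m/s².
Then from the hanging block's equation, T = 8 × (9.8 − 3.9445) = 46.844 N.

46.84 N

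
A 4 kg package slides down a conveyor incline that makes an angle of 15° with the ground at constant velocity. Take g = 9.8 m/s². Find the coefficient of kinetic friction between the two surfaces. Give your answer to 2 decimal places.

At constant velocity the net force along the incline is zero: mg sin 15° = μ mg cos 15°.
So μ = tan 15° = 0.2588 / 0.9659 = 0.2679.

0.27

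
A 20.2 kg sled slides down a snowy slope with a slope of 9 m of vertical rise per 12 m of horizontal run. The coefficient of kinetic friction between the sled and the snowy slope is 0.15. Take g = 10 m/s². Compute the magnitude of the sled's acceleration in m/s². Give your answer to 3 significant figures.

Resolving the weight along the incline: the component pulling the sled down the slope is mg sin 36.87° = 20.2 × 10 × 0.6000 = 121.200 N, and the normal force is N = mg cos 36.87° = 20.2 × 10 × 0.8000 = 161.600 N.
Kinetic friction acts up the slope with magnitude f = μN = 0.15 × 161.600 = 24.240 N.
Net force along the incline is 121.200 − 24.240 = 96.960 N, so a = 96.960 / 20.2 = 4.8000 m/s².

4.80 m/s²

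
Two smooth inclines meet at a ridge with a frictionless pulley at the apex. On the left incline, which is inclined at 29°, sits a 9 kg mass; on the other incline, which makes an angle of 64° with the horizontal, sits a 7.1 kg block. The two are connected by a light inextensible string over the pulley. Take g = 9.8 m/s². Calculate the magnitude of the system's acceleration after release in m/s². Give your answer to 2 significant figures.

Resolve each weight along its own incline: the 9 kg mass has component 9 × 9.8 × sin 29° = 42.760 N down its slope, and the 7.1 kg mass has 7.1 × 9.8 × sin 64° = 62.538 N down its slope.
The 7.1 kg side's 62.538 N exceeds the other side's 42.760 N, so that mass slides down and the 9 kg mass slides up. Taking that direction as positive, Newton's second law for the whole system gives 62.538 − 42.760 = (9 + 7.1) a, so a = 19.778 / 16.1 = 1.2284 m/s².

1.2 m/s²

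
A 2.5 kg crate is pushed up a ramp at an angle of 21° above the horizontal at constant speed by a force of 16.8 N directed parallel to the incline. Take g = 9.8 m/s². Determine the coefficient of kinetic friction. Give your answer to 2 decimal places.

0.35

At constant speed ΣF = 0 along the incline. The applied 16.8 N acts up the slope; the weight component mg sin 21° = 8.780 N and kinetic friction μN both act down the slope.
So 16.8 = 8.780 + μ × 22.873, giving μ = (16.8 − 8.780) / 22.873 = 0.3506.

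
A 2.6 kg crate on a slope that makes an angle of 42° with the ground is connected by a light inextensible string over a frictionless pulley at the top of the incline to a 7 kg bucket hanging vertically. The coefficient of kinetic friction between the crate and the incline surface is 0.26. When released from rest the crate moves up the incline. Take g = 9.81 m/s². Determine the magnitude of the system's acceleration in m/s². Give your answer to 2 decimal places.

For the crate on the incline: the weight component along the slope is m₁g sin 42° = 2.6 × 9.81 × 0.6691 = 17.066 N and the normal force is N = m₁g cos 42° = 18.955 N.
Kinetic friction opposes the crate's motion up the incline: f = μN = 0.26 × 18.955 = 4.928 N acting down the slope.
Newton's second law for the crate (up-slope positive): T − 17.066 − 4.928 = 2.6 a. For the hanging bucket (downward positive): 7 × 9.81 − T = 7 a.
Adding the two equations eliminates T: 46.676 = 9.6 a, so a = 4.8621 m/s².

4.86 m/s²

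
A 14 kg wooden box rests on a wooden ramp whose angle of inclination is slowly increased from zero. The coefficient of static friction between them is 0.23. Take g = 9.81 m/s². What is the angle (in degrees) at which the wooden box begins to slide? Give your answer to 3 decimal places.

12.953°

At the threshold of sliding, static friction is at its maximum μ_s N and exactly balances the weight component along the incline: mg sin θ = μ_s mg cos θ.
Hence tan θ = μ_s = 0.23, so θ = arctan(0.23) = 12.9528°.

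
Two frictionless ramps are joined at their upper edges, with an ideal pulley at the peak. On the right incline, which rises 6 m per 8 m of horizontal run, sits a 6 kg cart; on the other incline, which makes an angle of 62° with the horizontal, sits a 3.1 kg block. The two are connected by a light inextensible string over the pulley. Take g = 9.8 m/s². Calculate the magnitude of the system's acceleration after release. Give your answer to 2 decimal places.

Resolve each weight along its own incline: the 6 kg mass has component 6 × 9.8 × sin 36.87° = 35.280 N down its slope, and the 3.1 kg mass has 3.1 × 9.8 × sin 62° = 26.824 N down its slope.
The 6 kg side's 35.280 N exceeds the other side's 26.824 N, so that mass slides down and the 3.1 kg mass slides up. Taking that direction as positive, Newton's second law for the whole system gives 35.280 − 26.824 = (6 + 3.1) a, so a = 8.456 / 9.1 = 0.9292 m/s².

0.93 m/s²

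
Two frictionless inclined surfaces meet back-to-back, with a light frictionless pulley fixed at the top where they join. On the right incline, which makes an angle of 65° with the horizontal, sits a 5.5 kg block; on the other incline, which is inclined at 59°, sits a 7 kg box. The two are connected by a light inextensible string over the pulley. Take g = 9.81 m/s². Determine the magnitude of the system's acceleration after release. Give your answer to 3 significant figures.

0.797 m/s²

Resolve each weight along its own incline: the 5.5 kg mass has component 5.5 × 9.81 × sin 65° = 48.900 N down its slope, and the 7 kg mass has 7 × 9.81 × sin 59° = 58.862 N down its slope.
The 7 kg side's 58.862 N exceeds the other side's 48.900 N, so that mass slides down and the 5.5 kg mass slides up. Taking that direction as positive, Newton's second law for the whole system gives 58.862 − 48.900 = (5.5 + 7) a, so a = 9.962 / 12.5 = 0.7970 m/s².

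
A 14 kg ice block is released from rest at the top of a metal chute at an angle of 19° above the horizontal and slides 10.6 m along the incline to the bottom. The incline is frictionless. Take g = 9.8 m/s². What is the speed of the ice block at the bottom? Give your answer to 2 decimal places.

The weight component along the incline is mg sin 19° = 44.668 N and the normal force is N = mg cos 19° = 129.725 N.
With no friction, a = g sin 19° = 3.1906 m/s².
Starting from rest over a distance of 10.6 m, v² = 2aL = 2 × 3.1906 × 10.6 = 67.6407, so v = 8.2244 m/s.

8.22 m/s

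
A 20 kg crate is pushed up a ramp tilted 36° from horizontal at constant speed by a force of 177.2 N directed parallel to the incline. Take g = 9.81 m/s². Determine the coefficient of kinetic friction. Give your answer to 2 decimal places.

0.39

At constant speed ΣF = 0 along the incline. The applied 177.2 N acts up the slope; the weight component mg sin 36° = 115.323 N and kinetic friction μN both act down the slope.
So 177.2 = 115.323 + μ × 158.729, giving μ = (177.2 − 115.323) / 158.729 = 0.3898.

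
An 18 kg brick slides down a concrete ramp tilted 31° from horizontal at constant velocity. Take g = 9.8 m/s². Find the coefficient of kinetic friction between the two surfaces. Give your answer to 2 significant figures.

0.60

At constant velocity the net force along the incline is zero: mg sin 31° = μ mg cos 31°.
So μ = tan 31° = 0.5150 / 0.8572 = 0.6008.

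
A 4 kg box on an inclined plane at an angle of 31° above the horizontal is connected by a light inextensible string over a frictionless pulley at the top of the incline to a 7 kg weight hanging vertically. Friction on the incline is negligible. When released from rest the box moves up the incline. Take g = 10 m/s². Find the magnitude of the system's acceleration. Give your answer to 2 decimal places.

4.49 m/s²

For the box on the incline: the weight component along the slope is m₁g sin 31° = 4 × 10 × 0.5150 = 20.600 N and the normal force is N = m₁g cos 31° = 34.287 N.
Newton's second law for the box (up-slope positive): T − 20.600 = 4 a. For the hanging weight (downward positive): 7 × 10 − T = 7 a.
Adding the two equations eliminates T: 49.400 = 11 a, so a = 4.4909 m/s².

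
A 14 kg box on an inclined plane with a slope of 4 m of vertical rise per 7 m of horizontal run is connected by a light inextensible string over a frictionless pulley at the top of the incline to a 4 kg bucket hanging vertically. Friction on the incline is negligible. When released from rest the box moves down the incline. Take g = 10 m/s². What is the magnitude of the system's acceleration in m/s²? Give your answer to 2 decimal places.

For the box on the incline: the weight component along the slope is m₁g sin 29.74° = 14 × 10 × 0.4961 = 69.454 N and the normal force is N = m₁g cos 29.74° = 121.554 N.
Newton's second law for the box (down-slope positive): 69.454 − T = 14 a. For the hanging bucket (upward positive): T − 4 × 10 = 4 a.
Adding the two equations eliminates T: 29.454 = 18 a, so a = 1.6363 m/s².

1.64 m/s²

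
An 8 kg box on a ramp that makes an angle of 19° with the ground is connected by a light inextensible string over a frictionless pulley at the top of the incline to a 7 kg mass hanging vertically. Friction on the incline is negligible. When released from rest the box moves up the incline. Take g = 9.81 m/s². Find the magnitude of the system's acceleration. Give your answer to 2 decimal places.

2.87 m/s²

For the box on the incline: the weight component along the slope is m₁g sin 19° = 8 × 9.81 × 0.3256 = 25.553 N and the normal force is N = m₁g cos 19° = 74.204 N.
Newton's second law for the box (up-slope positive): T − 25.553 = 8 a. For the hanging mass (downward positive): 7 × 9.81 − T = 7 a.
Adding the two equations eliminates T: 43.117 = 15 a, so a = 2.8745 m/s².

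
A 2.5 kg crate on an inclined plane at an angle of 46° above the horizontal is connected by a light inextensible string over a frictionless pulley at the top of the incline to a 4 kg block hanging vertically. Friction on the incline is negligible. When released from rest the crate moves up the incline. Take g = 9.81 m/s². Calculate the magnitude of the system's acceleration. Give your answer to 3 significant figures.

3.32 m/s²

For the crate on the incline: the weight component along the slope is m₁g sin 46° = 2.5 × 9.81 × 0.7193 = 17.641 N and the normal force is N = m₁g cos 46° = 17.036 N.
Newton's second law for the crate (up-slope positive): T − 17.641 = 2.5 a. For the hanging block (downward positive): 4 × 9.81 − T = 4 a.
Adding the two equations eliminates T: 21.599 = 6.5 a, so a = 3.3229 m/s².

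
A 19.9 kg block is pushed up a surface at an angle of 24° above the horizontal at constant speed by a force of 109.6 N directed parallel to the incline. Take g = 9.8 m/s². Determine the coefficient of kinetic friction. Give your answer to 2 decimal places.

0.17

At constant speed ΣF = 0 along the incline. The applied 109.6 N acts up the slope; the weight component mg sin 24° = 79.322 N and kinetic friction μN both act down the slope.
So 109.6 = 79.322 + μ × 178.160, giving μ = (109.6 − 79.322) / 178.160 = 0.1699.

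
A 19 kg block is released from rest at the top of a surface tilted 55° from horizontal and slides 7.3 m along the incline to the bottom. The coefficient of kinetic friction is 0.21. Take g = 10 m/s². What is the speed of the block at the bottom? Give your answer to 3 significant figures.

The weight component along the incline is mg sin 55° = 155.639 N and the normal force is N = mg cos 55° = 108.980 N.
Friction up the slope is f = μN = 0.21 × 108.980 = 22.886 N, so the net downslope force is 155.639 − 22.886 = 132.753 N and a = 132.753 / 19 = 6.9870 m/s².
Starting from rest over a distance of 7.3 m, v² = 2aL = 2 × 6.9870 × 7.3 = 102.0102, so v = 10.1000 m/s.

10.1 m/s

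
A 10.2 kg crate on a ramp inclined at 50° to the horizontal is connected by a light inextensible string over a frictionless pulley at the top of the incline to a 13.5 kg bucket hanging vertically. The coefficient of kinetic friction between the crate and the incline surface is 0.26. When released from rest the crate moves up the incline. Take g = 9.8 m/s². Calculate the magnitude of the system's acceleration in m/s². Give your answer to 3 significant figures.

1.65 m/s²

For the crate on the incline: the weight component along the slope is m₁g sin 50° = 10.2 × 9.8 × 0.7660 = 76.569 N and the normal force is N = m₁g cos 50° = 64.253 N.
Kinetic friction opposes the crate's motion up the incline: f = μN = 0.26 × 64.253 = 16.706 N acting down the slope.
Newton's second law for the crate (up-slope positive): T − 76.569 − 16.706 = 10.2 a. For the hanging bucket (downward positive): 13.5 × 9.8 − T = 13.5 a.
Adding the two equations eliminates T: 39.025 = 23.7 a, so a = 1.6466 m/s².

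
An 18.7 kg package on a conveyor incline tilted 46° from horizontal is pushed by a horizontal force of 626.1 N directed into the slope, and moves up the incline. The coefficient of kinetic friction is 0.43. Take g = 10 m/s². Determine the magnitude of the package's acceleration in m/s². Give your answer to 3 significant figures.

The horizontal push has components F cos 46° = 626.1 × 0.6947 = 434.952 N up the incline and F sin 46° = 626.1 × 0.7193 = 450.354 N pressing into the surface.
The normal force is therefore N = mg cos 46° + F sin 46° = 129.909 + 450.354 = 580.263 N, and kinetic friction down the slope is μN = 0.43 × 580.263 = 249.513 N.
Along the incline: F cos 46° − mg sin 46° − μN = ma, so 434.952 − 134.509 − 249.513 = 18.7 a, giving a = 2.7235 m/s².

2.72 m/s²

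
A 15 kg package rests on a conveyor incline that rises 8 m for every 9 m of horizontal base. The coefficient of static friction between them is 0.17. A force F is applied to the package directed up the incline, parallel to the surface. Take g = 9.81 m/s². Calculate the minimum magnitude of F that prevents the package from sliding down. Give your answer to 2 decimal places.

The normal force is N = mg cos 41.63° = 109.981 N. With F at its minimum the package is on the verge of sliding down, so static friction is at its maximum μ_s N = 0.17 × 109.981 = 18.697 N and acts up the slope.
Equilibrium along the incline: F + μ_s N = mg sin 41.63°, so F = 97.761 − 18.697 = 79.064 N.

79.06 N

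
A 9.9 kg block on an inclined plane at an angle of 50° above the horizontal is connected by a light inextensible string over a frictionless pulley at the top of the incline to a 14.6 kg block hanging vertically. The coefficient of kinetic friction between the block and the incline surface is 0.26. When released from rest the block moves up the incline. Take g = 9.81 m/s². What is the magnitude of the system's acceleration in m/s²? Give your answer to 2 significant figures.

For the block on the incline: the weight component along the slope is m₁g sin 50° = 9.9 × 9.81 × 0.7660 = 74.393 N and the normal force is N = m₁g cos 50° = 62.427 N.
Kinetic friction opposes the block's motion up the incline: f = μN = 0.26 × 62.427 = 16.231 N acting down the slope.
Newton's second law for the block (up-slope positive): T − 74.393 − 16.231 = 9.9 a. For the hanging block (downward positive): 14.6 × 9.81 − T = 14.6 a.
Adding the two equations eliminates T: 52.602 = 24.5 a, so a = 2.1470 m/s².

2.1 m/s²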